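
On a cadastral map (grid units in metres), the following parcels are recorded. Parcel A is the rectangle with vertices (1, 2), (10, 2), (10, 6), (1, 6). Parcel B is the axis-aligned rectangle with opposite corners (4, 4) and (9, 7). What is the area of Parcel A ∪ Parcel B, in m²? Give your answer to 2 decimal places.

41.00

By inclusion–exclusion:
Individual areas: |Parcel A| = 36, |Parcel B| = 15.
|Parcel A∩Parcel B|: x∈[4,9], y∈[4,6] → 5·2 = 10.
|Parcel A ∪ Parcel B| = 51 − 10 = 41.00.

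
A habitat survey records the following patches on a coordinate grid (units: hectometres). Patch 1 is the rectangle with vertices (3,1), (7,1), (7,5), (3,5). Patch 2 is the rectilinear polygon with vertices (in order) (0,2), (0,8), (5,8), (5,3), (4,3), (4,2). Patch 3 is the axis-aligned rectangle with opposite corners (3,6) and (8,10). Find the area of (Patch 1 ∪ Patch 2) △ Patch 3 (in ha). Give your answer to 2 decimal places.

52.00

|Patch 1 ∪ Patch 2| = 40.
|(Patch 1 ∪ Patch 2) ∩ Patch 3| = 4.
|(Patch 1 ∪ Patch 2) △ Patch 3| = 40 + 20 − 8 = 52.00.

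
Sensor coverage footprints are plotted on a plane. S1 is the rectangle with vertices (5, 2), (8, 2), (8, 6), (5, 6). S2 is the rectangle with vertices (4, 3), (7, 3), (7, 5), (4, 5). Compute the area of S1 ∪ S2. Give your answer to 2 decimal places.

14.00

By inclusion–exclusion:
Individual areas: |S1| = 12, |S2| = 6.
|S1∩S2|: x∈[5,7], y∈[3,5] → 2·2 = 4.
|S1 ∪ S2| = 18 − 4 = 14.00.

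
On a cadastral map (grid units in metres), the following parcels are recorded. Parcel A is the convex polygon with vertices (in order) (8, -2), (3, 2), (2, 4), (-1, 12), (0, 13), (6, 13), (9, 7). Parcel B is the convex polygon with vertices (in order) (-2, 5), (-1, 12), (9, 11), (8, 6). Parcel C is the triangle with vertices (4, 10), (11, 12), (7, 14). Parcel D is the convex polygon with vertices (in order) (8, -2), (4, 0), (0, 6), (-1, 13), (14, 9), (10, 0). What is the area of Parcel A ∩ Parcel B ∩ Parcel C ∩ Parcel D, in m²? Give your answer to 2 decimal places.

The intersection is the polygon with vertices (4,10), (5.042,11.389), (7.017,10.862).
By the shoelace formula its area is 1.65.

1.65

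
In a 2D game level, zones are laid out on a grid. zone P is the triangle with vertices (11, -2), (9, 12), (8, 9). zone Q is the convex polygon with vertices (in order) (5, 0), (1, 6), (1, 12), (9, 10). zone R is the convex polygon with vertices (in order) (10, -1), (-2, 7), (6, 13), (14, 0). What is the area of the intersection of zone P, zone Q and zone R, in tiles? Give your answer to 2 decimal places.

0.37

The intersection is the polygon with vertices (8.162,9.486), (8.546,8.864), (8.243,8.108), (8,9).
By the shoelace formula its area is 0.37.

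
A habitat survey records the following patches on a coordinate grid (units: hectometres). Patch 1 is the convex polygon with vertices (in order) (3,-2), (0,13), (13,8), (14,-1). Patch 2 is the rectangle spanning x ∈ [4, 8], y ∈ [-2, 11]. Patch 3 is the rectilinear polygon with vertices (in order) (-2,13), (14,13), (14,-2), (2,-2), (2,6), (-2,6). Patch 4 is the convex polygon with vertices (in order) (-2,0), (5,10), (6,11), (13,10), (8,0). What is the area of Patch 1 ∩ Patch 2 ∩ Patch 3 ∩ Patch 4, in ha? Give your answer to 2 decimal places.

The intersection is the polygon with vertices (4,8.571), (5,10), (5.778,10.778), (8,9.923), (8,0), (4,0).
By the shoelace formula its area is 40.37.

40.37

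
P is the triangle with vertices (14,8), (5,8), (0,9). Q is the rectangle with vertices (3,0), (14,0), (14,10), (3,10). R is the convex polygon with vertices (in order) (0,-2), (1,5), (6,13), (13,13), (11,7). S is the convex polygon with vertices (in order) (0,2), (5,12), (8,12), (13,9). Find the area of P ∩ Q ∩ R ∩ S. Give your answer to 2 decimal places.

3.55

The intersection is the polygon with vertices (11.395,8.186), (11.375,8.125), (11.143,8), (5,8), (3.182,8.364), (3.379,8.759).
By the shoelace formula its area is 3.55.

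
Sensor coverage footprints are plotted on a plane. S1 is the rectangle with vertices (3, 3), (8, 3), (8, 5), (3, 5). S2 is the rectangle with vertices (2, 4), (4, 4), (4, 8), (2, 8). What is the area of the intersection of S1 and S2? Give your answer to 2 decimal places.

|S1∩S2|: x∈[3,4], y∈[4,5] → 1·1 = 1.

1.00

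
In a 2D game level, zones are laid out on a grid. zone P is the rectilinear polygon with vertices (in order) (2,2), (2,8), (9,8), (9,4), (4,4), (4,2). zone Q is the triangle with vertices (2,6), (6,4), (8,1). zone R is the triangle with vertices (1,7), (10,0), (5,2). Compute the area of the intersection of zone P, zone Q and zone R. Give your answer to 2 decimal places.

The intersection is the polygon with vertices (2,6), (2.8,5.6), (4.857,4), (4.4,4).
By the shoelace formula its area is 0.69.

0.69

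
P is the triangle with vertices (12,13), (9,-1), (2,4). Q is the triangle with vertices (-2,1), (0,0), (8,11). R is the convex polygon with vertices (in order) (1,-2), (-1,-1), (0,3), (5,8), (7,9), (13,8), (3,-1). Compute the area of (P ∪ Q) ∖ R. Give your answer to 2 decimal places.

|P ∪ Q| = 70.2292.
|(P ∪ Q) ∩ R| = 45.8284.
|(P ∪ Q) ∖ R| = 70.2292 − 45.8284 = 24.40.

24.40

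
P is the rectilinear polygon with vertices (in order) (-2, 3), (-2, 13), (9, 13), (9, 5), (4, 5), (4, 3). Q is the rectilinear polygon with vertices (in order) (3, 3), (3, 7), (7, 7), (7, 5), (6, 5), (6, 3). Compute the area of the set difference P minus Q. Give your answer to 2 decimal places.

|P| = 100, |P∩Q| = 10.
|P ∖ Q| = |P| − |P∩Q| = 100 − 10 = 90.00.

90.00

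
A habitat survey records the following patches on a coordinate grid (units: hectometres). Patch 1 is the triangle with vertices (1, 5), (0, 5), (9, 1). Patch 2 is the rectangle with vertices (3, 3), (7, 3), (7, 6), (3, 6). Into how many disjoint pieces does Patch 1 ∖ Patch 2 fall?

Patch 1 ∖ Patch 2 splits into 2 disjoint pieces (area 1, area 0.5).

2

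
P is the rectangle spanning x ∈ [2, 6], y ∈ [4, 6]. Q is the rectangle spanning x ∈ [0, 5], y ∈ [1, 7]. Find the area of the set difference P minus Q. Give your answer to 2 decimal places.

|P∩Q|: x∈[2,5], y∈[4,6] → 3·2 = 6.
|P| = 8.
|P ∖ Q| = |P| − |P∩Q| = 8 − 6 = 2.00.

2.00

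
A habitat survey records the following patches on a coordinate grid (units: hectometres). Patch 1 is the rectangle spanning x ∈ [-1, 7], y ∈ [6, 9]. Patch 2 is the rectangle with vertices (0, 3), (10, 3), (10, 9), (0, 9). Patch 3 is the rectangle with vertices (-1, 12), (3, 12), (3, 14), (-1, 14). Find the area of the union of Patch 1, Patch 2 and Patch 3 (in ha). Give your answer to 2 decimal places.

By inclusion–exclusion:
Individual areas: |Patch 1| = 24, |Patch 2| = 60, |Patch 3| = 8.
|Patch 1∩Patch 2|: x∈[0,7], y∈[6,9] → 7·3 = 21.
|Patch 1∩Patch 3| = 0 (no overlap).
|Patch 2∩Patch 3| = 0 (no overlap).
|Patch 1∩Patch 2∩Patch 3| = 0.
|Patch 1 ∪ Patch 2 ∪ Patch 3| = 92 − 21 + 0 = 71.00.

71.00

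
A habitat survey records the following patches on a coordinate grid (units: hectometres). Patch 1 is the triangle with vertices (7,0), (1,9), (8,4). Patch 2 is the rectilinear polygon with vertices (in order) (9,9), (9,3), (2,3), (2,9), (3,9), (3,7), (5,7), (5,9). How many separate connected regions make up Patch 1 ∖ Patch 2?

Patch 1 ∖ Patch 2 splits into 3 disjoint pieces (area 4.125, area 0.3929, area 0.2286).

3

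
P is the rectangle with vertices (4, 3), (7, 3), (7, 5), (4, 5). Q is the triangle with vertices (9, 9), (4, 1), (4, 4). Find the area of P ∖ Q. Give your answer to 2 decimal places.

|P| = 6, |P∩Q| = 3.25.
|P ∖ Q| = |P| − |P∩Q| = 6 − 3.25 = 2.75.

2.75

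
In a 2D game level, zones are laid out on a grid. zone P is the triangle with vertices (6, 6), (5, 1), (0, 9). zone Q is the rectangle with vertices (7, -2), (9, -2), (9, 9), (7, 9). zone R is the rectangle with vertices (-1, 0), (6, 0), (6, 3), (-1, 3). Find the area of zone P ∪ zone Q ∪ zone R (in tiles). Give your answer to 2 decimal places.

By inclusion–exclusion:
Individual areas: |zone P| = 16.5, |zone Q| = 22, |zone R| = 21.
|zone P∩zone Q| = 0.
|zone P∩zone R| = 1.65.
|zone Q∩zone R| = 0 (no overlap).
|zone P∩zone Q∩zone R| = 0.
|zone P ∪ zone Q ∪ zone R| = 59.5 − 1.65 + 0 = 57.85.

57.85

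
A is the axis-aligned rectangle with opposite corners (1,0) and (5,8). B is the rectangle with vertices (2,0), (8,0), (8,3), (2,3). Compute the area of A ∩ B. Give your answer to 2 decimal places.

|A∩B|: x∈[2,5], y∈[0,3] → 3·3 = 9.

9.00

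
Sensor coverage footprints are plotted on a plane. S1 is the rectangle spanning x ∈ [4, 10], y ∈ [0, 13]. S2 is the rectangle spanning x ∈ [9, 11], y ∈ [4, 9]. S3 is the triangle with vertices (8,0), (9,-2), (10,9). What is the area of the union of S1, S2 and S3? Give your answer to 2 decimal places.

By inclusion–exclusion:
Individual areas: |S1| = 78, |S2| = 10, |S3| = 6.5.
|S1∩S2|: x∈[9,10], y∈[4,9] → 1·5 = 5.
|S1∩S3| = 5.3182.
|S2∩S3| = 1.6136.
|S1∩S2∩S3| = 1.6136.
|S1 ∪ S2 ∪ S3| = 94.5 − 11.9318 + 1.6136 = 84.18.

84.18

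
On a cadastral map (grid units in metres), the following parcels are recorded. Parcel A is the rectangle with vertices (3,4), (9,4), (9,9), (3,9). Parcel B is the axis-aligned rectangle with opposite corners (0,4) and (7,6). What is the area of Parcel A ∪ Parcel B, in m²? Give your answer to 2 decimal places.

By inclusion–exclusion:
Individual areas: |Parcel A| = 30, |Parcel B| = 14.
|Parcel A∩Parcel B|: x∈[3,7], y∈[4,6] → 4·2 = 8.
|Parcel A ∪ Parcel B| = 44 − 8 = 36.00.

36.00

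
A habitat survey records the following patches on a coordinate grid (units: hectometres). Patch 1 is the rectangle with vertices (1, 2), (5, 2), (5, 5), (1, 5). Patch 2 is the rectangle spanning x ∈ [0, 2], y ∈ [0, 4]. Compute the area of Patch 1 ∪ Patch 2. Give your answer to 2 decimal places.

By inclusion–exclusion:
Individual areas: |Patch 1| = 12, |Patch 2| = 8.
|Patch 1∩Patch 2|: x∈[1,2], y∈[2,4] → 1·2 = 2.
|Patch 1 ∪ Patch 2| = 20 − 2 = 18.00.

18.00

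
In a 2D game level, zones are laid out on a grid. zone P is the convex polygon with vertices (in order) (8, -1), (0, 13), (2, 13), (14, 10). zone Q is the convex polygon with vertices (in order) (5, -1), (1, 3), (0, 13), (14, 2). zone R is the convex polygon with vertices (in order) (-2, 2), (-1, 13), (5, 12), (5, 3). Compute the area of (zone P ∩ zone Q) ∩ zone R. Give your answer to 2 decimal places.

12.04

The region (zone P ∩ zone Q) ∩ zone R is the polygon with vertices (5,9.071), (5,4.25), (0.105,12.816), (0.269,12.789).
By the shoelace formula its area is 12.04.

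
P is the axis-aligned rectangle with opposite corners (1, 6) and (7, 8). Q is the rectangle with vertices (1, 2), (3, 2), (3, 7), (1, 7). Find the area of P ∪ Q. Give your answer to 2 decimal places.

By inclusion–exclusion:
Individual areas: |P| = 12, |Q| = 10.
|P∩Q|: x∈[1,3], y∈[6,7] → 2·1 = 2.
|P ∪ Q| = 22 − 2 = 20.00.

20.00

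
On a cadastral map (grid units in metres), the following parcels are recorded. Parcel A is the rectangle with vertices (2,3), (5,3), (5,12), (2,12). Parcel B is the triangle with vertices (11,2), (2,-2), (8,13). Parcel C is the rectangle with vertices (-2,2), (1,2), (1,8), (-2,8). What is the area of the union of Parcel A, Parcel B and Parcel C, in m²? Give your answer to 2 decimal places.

99.25

By inclusion–exclusion:
Individual areas: |Parcel A| = 27, |Parcel B| = 55.5, |Parcel C| = 18.
|Parcel A∩Parcel B| = 1.25.
|Parcel A∩Parcel C| = 0 (no overlap).
|Parcel B∩Parcel C| = 0.
|Parcel A∩Parcel B∩Parcel C| = 0.
|Parcel A ∪ Parcel B ∪ Parcel C| = 100.5 − 1.25 + 0 = 99.25.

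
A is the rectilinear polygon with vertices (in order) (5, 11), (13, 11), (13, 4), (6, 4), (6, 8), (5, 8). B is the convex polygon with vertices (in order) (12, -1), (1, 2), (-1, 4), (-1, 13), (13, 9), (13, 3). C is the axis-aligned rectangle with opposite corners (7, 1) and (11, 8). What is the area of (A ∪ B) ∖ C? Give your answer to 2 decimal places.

120.50

|A ∪ B| = 148.5.
|(A ∪ B) ∩ C| = 28.
|(A ∪ B) ∖ C| = 148.5 − 28 = 120.50.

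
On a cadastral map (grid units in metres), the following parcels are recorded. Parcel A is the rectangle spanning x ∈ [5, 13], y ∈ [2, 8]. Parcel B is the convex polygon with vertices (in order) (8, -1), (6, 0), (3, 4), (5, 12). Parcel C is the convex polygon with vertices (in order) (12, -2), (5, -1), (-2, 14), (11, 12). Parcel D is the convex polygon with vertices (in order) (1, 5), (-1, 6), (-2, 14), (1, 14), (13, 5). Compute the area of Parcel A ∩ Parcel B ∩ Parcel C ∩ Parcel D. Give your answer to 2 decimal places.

The intersection is the polygon with vertices (5.923,8), (6.615,5), (5,5), (5,8).
By the shoelace formula its area is 3.81.

3.81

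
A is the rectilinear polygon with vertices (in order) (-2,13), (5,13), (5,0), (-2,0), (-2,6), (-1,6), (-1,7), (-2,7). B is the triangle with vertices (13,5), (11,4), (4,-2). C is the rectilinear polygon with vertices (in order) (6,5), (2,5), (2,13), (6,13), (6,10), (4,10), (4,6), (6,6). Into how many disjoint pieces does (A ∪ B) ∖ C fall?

(A ∪ B) ∖ C splits into 3 disjoint pieces (area 4, area 66, area 2.5).

3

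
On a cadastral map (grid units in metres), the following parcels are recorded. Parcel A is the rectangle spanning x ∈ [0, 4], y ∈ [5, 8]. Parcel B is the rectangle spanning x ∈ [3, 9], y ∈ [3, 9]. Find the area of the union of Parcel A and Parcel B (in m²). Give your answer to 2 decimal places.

45.00

By inclusion–exclusion:
Individual areas: |Parcel A| = 12, |Parcel B| = 36.
|Parcel A∩Parcel B|: x∈[3,4], y∈[5,8] → 1·3 = 3.
|Parcel A ∪ Parcel B| = 48 − 3 = 45.00.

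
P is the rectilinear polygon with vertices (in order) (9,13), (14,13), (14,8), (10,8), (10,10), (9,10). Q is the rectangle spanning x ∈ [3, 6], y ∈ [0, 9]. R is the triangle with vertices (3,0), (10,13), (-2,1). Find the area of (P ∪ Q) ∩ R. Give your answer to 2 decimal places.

|P ∪ Q| = 50.
|(P ∪ Q) ∩ R| = 14.57.

14.57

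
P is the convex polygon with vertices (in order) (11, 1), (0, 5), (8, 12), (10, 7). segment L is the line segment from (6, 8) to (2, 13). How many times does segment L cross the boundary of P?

The segment meets the boundary at (4.941,9.324).

1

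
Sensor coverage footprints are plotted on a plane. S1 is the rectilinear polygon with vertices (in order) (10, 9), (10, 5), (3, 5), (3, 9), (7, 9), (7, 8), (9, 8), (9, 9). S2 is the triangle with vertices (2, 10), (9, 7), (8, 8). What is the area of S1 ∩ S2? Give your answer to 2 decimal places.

The intersection is the polygon with vertices (5,9), (7,8.333), (7,8), (8,8), (9,7), (4.333,9).
By the shoelace formula its area is 1.50.

1.50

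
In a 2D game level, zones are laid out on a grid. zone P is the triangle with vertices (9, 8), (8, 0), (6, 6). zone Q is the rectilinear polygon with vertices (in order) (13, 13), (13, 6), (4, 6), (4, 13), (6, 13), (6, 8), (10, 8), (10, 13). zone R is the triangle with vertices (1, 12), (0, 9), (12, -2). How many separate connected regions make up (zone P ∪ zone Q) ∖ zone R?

2

(zone P ∪ zone Q) ∖ zone R splits into 2 disjoint pieces (area 0.8224, area 46.0992).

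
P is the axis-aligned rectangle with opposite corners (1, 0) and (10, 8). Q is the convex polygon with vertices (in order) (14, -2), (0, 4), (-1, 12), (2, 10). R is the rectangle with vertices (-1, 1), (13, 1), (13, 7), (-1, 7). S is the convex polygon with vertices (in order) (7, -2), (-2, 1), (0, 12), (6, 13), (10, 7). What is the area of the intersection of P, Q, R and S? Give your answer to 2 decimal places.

The intersection is the polygon with vertices (1,7), (5,7), (8.75,3.25), (8,1), (7,1), (1,3.571).
By the shoelace formula its area is 30.91.

30.91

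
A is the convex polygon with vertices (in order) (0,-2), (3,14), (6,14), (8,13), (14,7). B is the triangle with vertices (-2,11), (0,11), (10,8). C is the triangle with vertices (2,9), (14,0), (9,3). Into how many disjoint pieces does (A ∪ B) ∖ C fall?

(A ∪ B) ∖ C splits into 2 disjoint pieces (area 70.2602, area 40.8278).

2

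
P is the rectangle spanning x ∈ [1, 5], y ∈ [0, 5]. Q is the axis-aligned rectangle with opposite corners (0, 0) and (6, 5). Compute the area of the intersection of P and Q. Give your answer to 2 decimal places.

20.00

|P∩Q|: x∈[1,5], y∈[0,5] → 4·5 = 20.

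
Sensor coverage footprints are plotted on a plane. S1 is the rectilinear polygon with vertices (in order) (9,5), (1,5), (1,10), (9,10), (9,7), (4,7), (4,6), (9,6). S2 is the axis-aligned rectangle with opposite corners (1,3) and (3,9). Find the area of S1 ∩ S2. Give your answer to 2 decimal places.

8.00

The intersection is the polygon with vertices (1,5), (1,9), (3,9), (3,5).
By the shoelace formula its area is 8.00.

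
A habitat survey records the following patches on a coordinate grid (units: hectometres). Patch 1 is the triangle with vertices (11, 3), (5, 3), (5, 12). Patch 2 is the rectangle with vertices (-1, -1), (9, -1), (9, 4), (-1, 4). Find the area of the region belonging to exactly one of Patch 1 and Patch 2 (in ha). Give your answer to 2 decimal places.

69.00

|Patch 1| = 27, |Patch 2| = 50, |Patch 1∩Patch 2| = 4.
|Patch 1 △ Patch 2| = |Patch 1| + |Patch 2| − 2·|Patch 1∩Patch 2| = 27 + 50 − 8 = 69.00.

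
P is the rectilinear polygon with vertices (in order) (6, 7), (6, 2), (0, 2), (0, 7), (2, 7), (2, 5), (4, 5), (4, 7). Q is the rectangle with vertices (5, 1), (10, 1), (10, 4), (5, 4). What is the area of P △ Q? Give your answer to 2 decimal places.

|P| = 26, |Q| = 15, |P∩Q| = 2.
|P △ Q| = |P| + |Q| − 2·|P∩Q| = 26 + 15 − 4 = 37.00.

37.00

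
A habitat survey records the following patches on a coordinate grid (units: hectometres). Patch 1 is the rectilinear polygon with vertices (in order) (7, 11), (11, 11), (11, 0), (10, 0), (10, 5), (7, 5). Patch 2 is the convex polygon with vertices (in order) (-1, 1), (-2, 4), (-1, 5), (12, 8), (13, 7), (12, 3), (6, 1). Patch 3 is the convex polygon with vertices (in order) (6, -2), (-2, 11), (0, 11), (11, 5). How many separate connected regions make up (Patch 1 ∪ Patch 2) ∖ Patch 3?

(Patch 1 ∪ Patch 2) ∖ Patch 3 splits into 2 disjoint pieces (area 32.2397, area 18.4247).

2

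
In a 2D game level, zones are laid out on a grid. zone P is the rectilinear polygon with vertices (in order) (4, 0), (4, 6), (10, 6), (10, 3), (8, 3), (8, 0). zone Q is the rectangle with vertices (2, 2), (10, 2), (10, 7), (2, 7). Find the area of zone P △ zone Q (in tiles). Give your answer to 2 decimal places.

26.00

|zone P| = 30, |zone Q| = 40, |zone P∩zone Q| = 22.
|zone P △ zone Q| = |zone P| + |zone Q| − 2·|zone P∩zone Q| = 30 + 40 − 44 = 26.00.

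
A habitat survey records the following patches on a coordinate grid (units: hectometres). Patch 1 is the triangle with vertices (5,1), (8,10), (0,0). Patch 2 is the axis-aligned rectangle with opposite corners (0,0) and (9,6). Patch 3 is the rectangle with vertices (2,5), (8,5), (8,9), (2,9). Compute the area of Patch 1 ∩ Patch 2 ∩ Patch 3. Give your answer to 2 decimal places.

2.10

The intersection is the polygon with vertices (4.8,6), (6.667,6), (6.333,5), (4,5).
By the shoelace formula its area is 2.10.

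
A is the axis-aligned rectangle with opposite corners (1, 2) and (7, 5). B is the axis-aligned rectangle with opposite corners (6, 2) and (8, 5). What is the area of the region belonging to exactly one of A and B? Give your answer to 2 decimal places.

18.00

|A∩B|: x∈[6,7], y∈[2,5] → 1·3 = 3.
|A △ B| = |A| + |B| − 2·|A∩B| = 18 + 6 − 6 = 18.00.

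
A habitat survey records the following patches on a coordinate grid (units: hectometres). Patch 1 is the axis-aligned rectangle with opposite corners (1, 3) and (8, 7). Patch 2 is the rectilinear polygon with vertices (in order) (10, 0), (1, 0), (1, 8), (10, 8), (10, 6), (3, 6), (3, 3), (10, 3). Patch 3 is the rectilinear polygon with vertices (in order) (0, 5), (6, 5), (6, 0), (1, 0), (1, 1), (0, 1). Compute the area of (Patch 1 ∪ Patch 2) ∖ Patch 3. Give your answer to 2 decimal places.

41.00

|Patch 1 ∪ Patch 2| = 66.
|(Patch 1 ∪ Patch 2) ∩ Patch 3| = 25.
|(Patch 1 ∪ Patch 2) ∖ Patch 3| = 66 − 25 = 41.00.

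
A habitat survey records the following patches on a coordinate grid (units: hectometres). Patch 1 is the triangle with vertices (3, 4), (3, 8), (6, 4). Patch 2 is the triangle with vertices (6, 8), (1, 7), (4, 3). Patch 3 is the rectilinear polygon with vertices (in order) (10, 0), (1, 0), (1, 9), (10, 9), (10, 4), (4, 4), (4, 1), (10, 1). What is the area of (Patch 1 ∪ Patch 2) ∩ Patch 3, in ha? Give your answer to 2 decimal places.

|Patch 1 ∪ Patch 2| = 12.7721.
|(Patch 1 ∪ Patch 2) ∩ Patch 3| = 12.57.

12.57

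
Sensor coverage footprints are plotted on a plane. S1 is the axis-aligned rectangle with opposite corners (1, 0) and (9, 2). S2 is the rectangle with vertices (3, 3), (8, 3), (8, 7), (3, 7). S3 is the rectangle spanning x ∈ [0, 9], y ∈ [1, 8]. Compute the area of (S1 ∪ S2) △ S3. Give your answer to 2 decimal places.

43.00

|S1 ∪ S2| = 36.
|(S1 ∪ S2) ∩ S3| = 28.
|(S1 ∪ S2) △ S3| = 36 + 63 − 56 = 43.00.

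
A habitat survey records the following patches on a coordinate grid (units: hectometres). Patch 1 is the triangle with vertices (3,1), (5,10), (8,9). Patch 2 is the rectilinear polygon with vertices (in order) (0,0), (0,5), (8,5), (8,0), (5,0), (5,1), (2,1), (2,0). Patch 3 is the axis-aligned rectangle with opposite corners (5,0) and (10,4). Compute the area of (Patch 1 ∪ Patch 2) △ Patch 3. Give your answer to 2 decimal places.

|Patch 1 ∪ Patch 2| = 48.2778.
|(Patch 1 ∪ Patch 2) ∩ Patch 3| = 12.
|(Patch 1 ∪ Patch 2) △ Patch 3| = 48.2778 + 20 − 24 = 44.28.

44.28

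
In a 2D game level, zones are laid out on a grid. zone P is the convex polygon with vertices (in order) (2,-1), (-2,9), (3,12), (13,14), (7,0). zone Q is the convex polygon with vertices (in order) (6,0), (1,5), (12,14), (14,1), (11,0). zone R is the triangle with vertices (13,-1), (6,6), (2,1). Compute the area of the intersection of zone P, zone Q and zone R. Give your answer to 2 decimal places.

The intersection is the polygon with vertices (7.036,0.084), (5.667,0.333), (3.333,2.667), (6,6), (8.5,3.5).
By the shoelace formula its area is 17.02.

17.02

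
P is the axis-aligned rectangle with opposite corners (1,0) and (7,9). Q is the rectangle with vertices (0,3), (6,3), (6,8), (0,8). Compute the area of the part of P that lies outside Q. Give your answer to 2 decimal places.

|P∩Q|: x∈[1,6], y∈[3,8] → 5·5 = 25.
|P| = 54.
|P ∖ Q| = |P| − |P∩Q| = 54 − 25 = 29.00.

29.00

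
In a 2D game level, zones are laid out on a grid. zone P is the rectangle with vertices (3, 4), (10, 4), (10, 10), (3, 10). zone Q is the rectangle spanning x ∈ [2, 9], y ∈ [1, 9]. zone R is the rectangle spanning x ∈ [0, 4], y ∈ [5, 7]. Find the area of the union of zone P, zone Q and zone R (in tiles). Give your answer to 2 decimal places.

72.00

By inclusion–exclusion:
Individual areas: |zone P| = 42, |zone Q| = 56, |zone R| = 8.
|zone P∩zone Q|: x∈[3,9], y∈[4,9] → 6·5 = 30.
|zone P∩zone R|: x∈[3,4], y∈[5,7] → 1·2 = 2.
|zone Q∩zone R|: x∈[2,4], y∈[5,7] → 2·2 = 4.
|zone P∩zone Q∩zone R| = 2.
|zone P ∪ zone Q ∪ zone R| = 106 − 36 + 2 = 72.00.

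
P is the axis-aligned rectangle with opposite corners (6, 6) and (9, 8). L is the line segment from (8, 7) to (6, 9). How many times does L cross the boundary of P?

The segment meets the boundary at (7,8).

1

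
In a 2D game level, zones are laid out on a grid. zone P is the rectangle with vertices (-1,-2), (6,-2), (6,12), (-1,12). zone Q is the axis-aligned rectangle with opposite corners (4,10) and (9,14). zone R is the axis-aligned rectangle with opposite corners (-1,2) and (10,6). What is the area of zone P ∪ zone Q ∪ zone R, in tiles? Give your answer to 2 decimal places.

By inclusion–exclusion:
Individual areas: |zone P| = 98, |zone Q| = 20, |zone R| = 44.
|zone P∩zone Q|: x∈[4,6], y∈[10,12] → 2·2 = 4.
|zone P∩zone R|: x∈[-1,6], y∈[2,6] → 7·4 = 28.
|zone Q∩zone R| = 0 (no overlap).
|zone P∩zone Q∩zone R| = 0.
|zone P ∪ zone Q ∪ zone R| = 162 − 32 + 0 = 130.00.

130.00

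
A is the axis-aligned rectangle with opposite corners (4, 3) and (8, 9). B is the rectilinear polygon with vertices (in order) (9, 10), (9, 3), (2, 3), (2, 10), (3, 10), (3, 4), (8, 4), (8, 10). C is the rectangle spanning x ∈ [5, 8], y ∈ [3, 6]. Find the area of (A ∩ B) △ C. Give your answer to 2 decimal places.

|A ∩ B| = 4.
|(A ∩ B) ∩ C| = 3.
|(A ∩ B) △ C| = 4 + 9 − 6 = 7.00.

7.00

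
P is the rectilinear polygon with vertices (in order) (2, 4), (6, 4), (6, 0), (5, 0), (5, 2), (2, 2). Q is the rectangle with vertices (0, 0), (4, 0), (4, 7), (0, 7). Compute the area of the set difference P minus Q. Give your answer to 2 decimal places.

6.00

|P| = 10, |P∩Q| = 4.
|P ∖ Q| = |P| − |P∩Q| = 10 − 4 = 6.00.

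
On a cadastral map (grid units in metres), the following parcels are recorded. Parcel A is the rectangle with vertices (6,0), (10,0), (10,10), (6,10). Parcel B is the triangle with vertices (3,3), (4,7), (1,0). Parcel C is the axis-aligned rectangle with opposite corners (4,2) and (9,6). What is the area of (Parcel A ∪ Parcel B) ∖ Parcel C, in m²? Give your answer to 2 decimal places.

30.50

|Parcel A ∪ Parcel B| = 42.5.
|(Parcel A ∪ Parcel B) ∩ Parcel C| = 12.
|(Parcel A ∪ Parcel B) ∖ Parcel C| = 42.5 − 12 = 30.50.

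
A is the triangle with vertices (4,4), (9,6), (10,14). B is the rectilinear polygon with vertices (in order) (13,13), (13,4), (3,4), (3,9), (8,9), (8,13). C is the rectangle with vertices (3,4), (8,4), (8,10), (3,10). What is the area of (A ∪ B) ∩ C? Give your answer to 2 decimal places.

The region (A ∪ B) ∩ C is the polygon with vertices (4,4), (3,4), (3,9), (7,9), (7.6,10), (8,10), (8,4).
By the shoelace formula its area is 25.70.

25.70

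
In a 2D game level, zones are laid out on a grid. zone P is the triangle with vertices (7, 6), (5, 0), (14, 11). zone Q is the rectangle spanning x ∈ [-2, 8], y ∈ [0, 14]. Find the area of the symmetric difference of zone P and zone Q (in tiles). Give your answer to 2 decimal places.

|zone P| = 16, |zone Q| = 140, |zone P∩zone Q| = 6.8571.
|zone P △ zone Q| = |zone P| + |zone Q| − 2·|zone P∩zone Q| = 16 + 140 − 13.7143 = 142.29.

142.29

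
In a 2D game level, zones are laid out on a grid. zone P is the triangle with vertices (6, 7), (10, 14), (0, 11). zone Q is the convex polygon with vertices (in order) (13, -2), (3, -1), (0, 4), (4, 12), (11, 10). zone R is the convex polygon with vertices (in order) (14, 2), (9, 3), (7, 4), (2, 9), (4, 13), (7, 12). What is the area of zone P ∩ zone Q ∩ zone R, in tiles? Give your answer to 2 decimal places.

The intersection is the polygon with vertices (2.625,9.25), (4,12), (7.75,10.929), (8.023,10.539), (6,7).
By the shoelace formula its area is 15.37.

15.37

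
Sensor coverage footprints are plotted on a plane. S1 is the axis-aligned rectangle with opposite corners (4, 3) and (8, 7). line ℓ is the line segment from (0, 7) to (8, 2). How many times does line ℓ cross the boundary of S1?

The segment meets the boundary at (6.4,3), (4,4.5).

2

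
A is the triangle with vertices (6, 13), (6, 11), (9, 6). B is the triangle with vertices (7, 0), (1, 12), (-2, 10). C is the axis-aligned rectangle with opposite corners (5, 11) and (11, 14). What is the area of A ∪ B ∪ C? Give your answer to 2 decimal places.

By inclusion–exclusion:
Individual areas: |A| = 3, |B| = 24, |C| = 18.
|A∩B| = 0.
|A∩C| = 0.8571.
|B∩C| = 0.
|A∩B∩C| = 0.
|A ∪ B ∪ C| = 45 − 0.8571 + 0 = 44.14.

44.14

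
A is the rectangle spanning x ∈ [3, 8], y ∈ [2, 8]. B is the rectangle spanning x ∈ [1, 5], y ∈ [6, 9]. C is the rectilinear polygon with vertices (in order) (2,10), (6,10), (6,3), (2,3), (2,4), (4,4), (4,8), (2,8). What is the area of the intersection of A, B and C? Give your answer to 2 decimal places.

2.00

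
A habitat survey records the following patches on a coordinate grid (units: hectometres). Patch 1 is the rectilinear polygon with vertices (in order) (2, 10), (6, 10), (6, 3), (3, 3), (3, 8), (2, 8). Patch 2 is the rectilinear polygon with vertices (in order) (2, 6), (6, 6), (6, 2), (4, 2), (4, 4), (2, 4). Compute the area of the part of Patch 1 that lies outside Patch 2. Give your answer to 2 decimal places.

|Patch 1| = 23, |Patch 1∩Patch 2| = 8.
|Patch 1 ∖ Patch 2| = |Patch 1| − |Patch 1∩Patch 2| = 23 − 8 = 15.00.

15.00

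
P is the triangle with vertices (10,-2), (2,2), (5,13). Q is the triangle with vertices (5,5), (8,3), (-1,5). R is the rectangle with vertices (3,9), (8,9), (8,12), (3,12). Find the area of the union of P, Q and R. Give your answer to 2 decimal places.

61.98

By inclusion–exclusion:
Individual areas: |P| = 50, |Q| = 6, |R| = 15.
|P∩Q| = 4.4727.
|P∩R| = 4.5455.
|Q∩R| = 0.
|P∩Q∩R| = 0.
|P ∪ Q ∪ R| = 71 − 9.0182 + 0 = 61.98.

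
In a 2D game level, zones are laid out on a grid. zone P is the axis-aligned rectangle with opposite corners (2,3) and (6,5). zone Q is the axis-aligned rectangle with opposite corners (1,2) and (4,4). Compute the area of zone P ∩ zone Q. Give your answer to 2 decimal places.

2.00

|zone P∩zone Q|: x∈[2,4], y∈[3,4] → 2·1 = 2.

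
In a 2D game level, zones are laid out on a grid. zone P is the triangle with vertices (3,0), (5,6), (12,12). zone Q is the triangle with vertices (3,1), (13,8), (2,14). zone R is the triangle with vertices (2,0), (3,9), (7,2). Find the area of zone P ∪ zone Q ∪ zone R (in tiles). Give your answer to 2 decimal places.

76.62

By inclusion–exclusion:
Individual areas: |zone P| = 15, |zone Q| = 68.5, |zone R| = 21.5.
|zone P∩zone Q| = 13.3497.
|zone P∩zone R| = 4.5539.
|zone Q∩zone R| = 14.5158.
|zone P∩zone Q∩zone R| = 4.0367.
|zone P ∪ zone Q ∪ zone R| = 105 − 32.4193 + 4.0367 = 76.62.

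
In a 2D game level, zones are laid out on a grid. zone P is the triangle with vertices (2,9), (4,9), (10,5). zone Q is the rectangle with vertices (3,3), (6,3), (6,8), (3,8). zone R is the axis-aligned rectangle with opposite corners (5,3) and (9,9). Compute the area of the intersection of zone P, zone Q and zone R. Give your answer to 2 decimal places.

0.67

The intersection is the polygon with vertices (6,7), (5,7.5), (5,8), (5.5,8), (6,7.667).
By the shoelace formula its area is 0.67.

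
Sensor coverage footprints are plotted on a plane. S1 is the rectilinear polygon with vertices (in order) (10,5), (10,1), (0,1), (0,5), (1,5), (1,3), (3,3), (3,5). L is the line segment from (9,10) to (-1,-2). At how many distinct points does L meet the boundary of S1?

The segment meets the boundary at (1.5,1), (4.833,5).

2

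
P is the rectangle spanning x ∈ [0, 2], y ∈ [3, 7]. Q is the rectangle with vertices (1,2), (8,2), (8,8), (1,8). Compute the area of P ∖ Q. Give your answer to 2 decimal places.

4.00

|P∩Q|: x∈[1,2], y∈[3,7] → 1·4 = 4.
|P| = 8.
|P ∖ Q| = |P| − |P∩Q| = 8 − 4 = 4.00.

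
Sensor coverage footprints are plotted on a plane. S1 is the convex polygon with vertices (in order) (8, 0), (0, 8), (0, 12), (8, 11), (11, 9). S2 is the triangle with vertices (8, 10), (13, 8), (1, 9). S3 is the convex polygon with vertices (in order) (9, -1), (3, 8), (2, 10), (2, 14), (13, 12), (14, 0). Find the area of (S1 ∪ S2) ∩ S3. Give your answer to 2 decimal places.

|S1 ∪ S2| = 77.2401.
|(S1 ∪ S2) ∩ S3| = 55.21.

55.21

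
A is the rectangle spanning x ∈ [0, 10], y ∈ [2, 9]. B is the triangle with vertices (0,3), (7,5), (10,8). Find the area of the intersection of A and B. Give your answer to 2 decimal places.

The intersection is the polygon with vertices (7,5), (0,3), (10,8).
By the shoelace formula its area is 7.50.

7.50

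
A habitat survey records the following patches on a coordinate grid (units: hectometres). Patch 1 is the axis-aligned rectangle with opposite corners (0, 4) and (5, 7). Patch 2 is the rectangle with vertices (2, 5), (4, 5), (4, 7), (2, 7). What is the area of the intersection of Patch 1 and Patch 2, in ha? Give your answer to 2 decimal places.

|Patch 1∩Patch 2|: x∈[2,4], y∈[5,7] → 2·2 = 4.

4.00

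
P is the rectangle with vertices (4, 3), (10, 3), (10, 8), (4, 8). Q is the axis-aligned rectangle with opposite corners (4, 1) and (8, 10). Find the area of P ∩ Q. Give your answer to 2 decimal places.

20.00

|P∩Q|: x∈[4,8], y∈[3,8] → 4·5 = 20.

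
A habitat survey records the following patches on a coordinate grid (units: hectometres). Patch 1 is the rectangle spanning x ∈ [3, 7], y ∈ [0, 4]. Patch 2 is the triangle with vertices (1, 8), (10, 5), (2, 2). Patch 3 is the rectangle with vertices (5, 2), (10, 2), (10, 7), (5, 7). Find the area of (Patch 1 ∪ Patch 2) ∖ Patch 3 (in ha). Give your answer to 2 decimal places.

26.15

|Patch 1 ∪ Patch 2| = 38.
|(Patch 1 ∪ Patch 2) ∩ Patch 3| = 11.8542.
|(Patch 1 ∪ Patch 2) ∖ Patch 3| = 38 − 11.8542 = 26.15.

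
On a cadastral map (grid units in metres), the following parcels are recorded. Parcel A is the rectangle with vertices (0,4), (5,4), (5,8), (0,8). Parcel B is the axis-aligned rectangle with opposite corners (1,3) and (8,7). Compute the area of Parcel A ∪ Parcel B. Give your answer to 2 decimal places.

36.00

By inclusion–exclusion:
Individual areas: |Parcel A| = 20, |Parcel B| = 28.
|Parcel A∩Parcel B|: x∈[1,5], y∈[4,7] → 4·3 = 12.
|Parcel A ∪ Parcel B| = 48 − 12 = 36.00.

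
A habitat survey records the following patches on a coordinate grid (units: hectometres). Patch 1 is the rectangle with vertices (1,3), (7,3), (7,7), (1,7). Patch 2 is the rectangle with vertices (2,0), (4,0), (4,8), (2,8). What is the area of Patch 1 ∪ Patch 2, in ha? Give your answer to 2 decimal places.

32.00

By inclusion–exclusion:
Individual areas: |Patch 1| = 24, |Patch 2| = 16.
|Patch 1∩Patch 2|: x∈[2,4], y∈[3,7] → 2·4 = 8.
|Patch 1 ∪ Patch 2| = 40 − 8 = 32.00.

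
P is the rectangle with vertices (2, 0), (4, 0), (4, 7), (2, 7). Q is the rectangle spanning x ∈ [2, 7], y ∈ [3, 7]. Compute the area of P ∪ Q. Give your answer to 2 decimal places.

By inclusion–exclusion:
Individual areas: |P| = 14, |Q| = 20.
|P∩Q|: x∈[2,4], y∈[3,7] → 2·4 = 8.
|P ∪ Q| = 34 − 8 = 26.00.

26.00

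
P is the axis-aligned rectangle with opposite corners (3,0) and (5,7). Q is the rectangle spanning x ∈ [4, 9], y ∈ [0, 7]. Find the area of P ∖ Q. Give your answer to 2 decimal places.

7.00

|P∩Q|: x∈[4,5], y∈[0,7] → 1·7 = 7.
|P| = 14.
|P ∖ Q| = |P| − |P∩Q| = 14 − 7 = 7.00.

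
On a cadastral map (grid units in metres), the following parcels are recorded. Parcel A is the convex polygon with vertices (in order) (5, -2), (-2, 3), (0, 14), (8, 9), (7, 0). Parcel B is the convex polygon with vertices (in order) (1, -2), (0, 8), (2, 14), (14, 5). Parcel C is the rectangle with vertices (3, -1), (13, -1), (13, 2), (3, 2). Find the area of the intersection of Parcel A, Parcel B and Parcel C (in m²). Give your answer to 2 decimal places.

7.47

The intersection is the polygon with vertices (7.146,1.309), (3.281,-0.772), (3,-0.571), (3,2), (7.222,2).
By the shoelace formula its area is 7.47.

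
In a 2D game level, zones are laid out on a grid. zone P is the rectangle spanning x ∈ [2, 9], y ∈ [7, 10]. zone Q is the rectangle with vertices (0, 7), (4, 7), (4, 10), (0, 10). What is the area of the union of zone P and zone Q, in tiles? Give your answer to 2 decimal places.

27.00

By inclusion–exclusion:
Individual areas: |zone P| = 21, |zone Q| = 12.
|zone P∩zone Q|: x∈[2,4], y∈[7,10] → 2·3 = 6.
|zone P ∪ zone Q| = 33 − 6 = 27.00.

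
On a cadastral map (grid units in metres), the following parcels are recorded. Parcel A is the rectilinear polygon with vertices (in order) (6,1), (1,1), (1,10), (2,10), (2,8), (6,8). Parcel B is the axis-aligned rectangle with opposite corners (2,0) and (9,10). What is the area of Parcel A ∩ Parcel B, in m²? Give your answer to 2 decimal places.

28.00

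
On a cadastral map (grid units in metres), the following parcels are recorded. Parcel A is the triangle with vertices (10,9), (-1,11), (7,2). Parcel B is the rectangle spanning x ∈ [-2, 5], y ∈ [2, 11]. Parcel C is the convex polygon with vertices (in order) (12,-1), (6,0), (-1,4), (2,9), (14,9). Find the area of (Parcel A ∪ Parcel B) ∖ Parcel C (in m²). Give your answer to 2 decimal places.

34.27

|Parcel A ∪ Parcel B| = 87.5227.
|(Parcel A ∪ Parcel B) ∩ Parcel C| = 53.25.
|(Parcel A ∪ Parcel B) ∖ Parcel C| = 87.5227 − 53.25 = 34.27.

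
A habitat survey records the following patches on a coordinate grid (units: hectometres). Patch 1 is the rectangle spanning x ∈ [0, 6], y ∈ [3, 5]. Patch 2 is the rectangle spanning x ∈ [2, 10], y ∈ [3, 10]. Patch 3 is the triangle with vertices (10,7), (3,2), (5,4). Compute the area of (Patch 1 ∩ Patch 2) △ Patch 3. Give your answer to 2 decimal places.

8.23

|Patch 1 ∩ Patch 2| = 8.
|(Patch 1 ∩ Patch 2) ∩ Patch 3| = 0.8857.
|(Patch 1 ∩ Patch 2) △ Patch 3| = 8 + 2 − 1.7714 = 8.23.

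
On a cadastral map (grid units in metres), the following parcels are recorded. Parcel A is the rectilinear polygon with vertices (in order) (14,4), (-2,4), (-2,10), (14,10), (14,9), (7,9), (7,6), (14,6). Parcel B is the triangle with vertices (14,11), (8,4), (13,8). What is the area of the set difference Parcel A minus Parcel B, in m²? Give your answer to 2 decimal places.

73.43

|Parcel A| = 75, |Parcel A∩Parcel B| = 1.5714.
|Parcel A ∖ Parcel B| = |Parcel A| − |Parcel A∩Parcel B| = 75 − 1.5714 = 73.43.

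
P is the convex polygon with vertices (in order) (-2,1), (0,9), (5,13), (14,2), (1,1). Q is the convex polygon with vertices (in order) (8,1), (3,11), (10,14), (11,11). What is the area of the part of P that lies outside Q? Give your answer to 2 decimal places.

76.53

|P| = 110, |P∩Q| = 33.4692.
|P ∖ Q| = |P| − |P∩Q| = 110 − 33.4692 = 76.53.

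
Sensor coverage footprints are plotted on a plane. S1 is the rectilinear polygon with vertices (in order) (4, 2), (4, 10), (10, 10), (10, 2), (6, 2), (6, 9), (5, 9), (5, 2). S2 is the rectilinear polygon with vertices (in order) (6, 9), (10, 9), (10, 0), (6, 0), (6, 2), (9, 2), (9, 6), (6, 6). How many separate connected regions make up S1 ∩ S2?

S1 ∩ S2 is a single connected region.

1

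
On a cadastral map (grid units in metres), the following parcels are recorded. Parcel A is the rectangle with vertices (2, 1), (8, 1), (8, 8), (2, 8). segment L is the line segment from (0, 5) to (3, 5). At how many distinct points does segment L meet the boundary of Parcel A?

The segment meets the boundary at (2,5).

1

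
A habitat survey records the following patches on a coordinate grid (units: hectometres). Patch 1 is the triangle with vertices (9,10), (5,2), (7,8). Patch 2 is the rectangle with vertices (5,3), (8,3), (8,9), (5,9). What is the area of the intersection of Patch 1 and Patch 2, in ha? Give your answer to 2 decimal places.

The intersection is the polygon with vertices (5.5,3), (5.333,3), (7,8), (8,9), (8,8).
By the shoelace formula its area is 3.42.

3.42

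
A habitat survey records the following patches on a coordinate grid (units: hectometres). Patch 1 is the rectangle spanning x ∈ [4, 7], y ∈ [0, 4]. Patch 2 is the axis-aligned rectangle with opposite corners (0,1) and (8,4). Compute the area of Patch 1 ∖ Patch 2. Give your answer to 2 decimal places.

|Patch 1∩Patch 2|: x∈[4,7], y∈[1,4] → 3·3 = 9.
|Patch 1| = 12.
|Patch 1 ∖ Patch 2| = |Patch 1| − |Patch 1∩Patch 2| = 12 − 9 = 3.00.

3.00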